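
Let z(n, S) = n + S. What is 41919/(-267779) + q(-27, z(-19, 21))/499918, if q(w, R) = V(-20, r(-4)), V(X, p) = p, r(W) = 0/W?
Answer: -41919/267779 ≈ -0.15654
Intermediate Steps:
r(W) = 0
z(n, S) = S + n
q(w, R) = 0
41919/(-267779) + q(-27, z(-19, 21))/499918 = 41919/(-267779) + 0/499918 = 41919*(-1/267779) + 0*(1/499918) = -41919/267779 + 0 = -41919/267779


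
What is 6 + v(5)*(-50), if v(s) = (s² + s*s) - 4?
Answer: -2294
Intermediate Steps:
v(s) = -4 + 2*s² (v(s) = (s² + s²) - 4 = 2*s² - 4 = -4 + 2*s²)
6 + v(5)*(-50) = 6 + (-4 + 2*5²)*(-50) = 6 + (-4 + 2*25)*(-50) = 6 + (-4 + 50)*(-50) = 6 + 46*(-50) = 6 - 2300 = -2294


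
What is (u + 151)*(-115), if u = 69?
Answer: -25300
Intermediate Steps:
(u + 151)*(-115) = (69 + 151)*(-115) = 220*(-115) = -25300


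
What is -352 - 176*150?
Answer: -26752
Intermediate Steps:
-352 - 176*150 = -352 - 26400 = -26752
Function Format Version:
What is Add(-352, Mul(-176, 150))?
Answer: -26752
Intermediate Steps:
Add(-352, Mul(-176, 150)) = Add(-352, -26400) = -26752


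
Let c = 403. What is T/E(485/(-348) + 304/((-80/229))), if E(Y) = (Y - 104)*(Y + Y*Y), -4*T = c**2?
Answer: 213893627454000/3899835632066328697 ≈ 5.4847e-5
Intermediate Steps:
T = -162409/4 (T = -1/4*403**2 = -1/4*162409 = -162409/4 ≈ -40602.)
E(Y) = (-104 + Y)*(Y + Y**2)
T/E(485/(-348) + 304/((-80/229))) = -162409*1/((485/(-348) + 304/((-80/229)))*(-104 + (485/(-348) + 304/((-80/229)))**2 - 103*(485/(-348) + 304/((-80/229)))))/4 = -162409*1/((485*(-1/348) + 304/((-80*1/229)))*(-104 + (485*(-1/348) + 304/((-80*1/229)))**2 - 103*(485*(-1/348) + 304/((-80*1/229)))))/4 = -162409*1/((-485/348 + 304/(-80/229))*(-104 + (-485/348 + 304/(-80/229))**2 - 103*(-485/348 + 304/(-80/229))))/4 = -162409*1/((-485/348 + 304*(-229/80))*(-104 + (-485/348 + 304*(-229/80))**2 - 103*(-485/348 + 304*(-229/80))))/4 = -162409*1/((-485/348 - 4351/5)*(-104 + (-485/348 - 4351/5)**2 - 103*(-485/348 - 4351/5)))/4 = -162409*(-1740/(1516573*(-104 + (-1516573/1740)**2 - 103*(-1516573/1740))))/4 = -162409*(-1740/(1516573*(-104 + 2299993664329/3027600 + 156207019/1740)))/4 = -162409/(4*((-1516573/1740*2571479006989/3027600))) = -162409/(4*(-3899835632066328697/5268024000)) = -162409/4*(-5268024000/3899835632066328697) = 213893627454000/3899835632066328697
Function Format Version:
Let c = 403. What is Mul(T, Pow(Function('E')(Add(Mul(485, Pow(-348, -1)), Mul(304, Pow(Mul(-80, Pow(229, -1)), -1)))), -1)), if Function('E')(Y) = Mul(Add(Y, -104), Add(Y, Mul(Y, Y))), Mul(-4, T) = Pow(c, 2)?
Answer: Rational(213893627454000, 3899835632066328697) ≈ 5.4847e-5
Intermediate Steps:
T = Rational(-162409, 4) (T = Mul(Rational(-1, 4), Pow(403, 2)) = Mul(Rational(-1, 4), 162409) = Rational(-162409, 4) ≈ -40602.)
Function('E')(Y) = Mul(Add(-104, Y), Add(Y, Pow(Y, 2)))
Mul(T, Pow(Function('E')(Add(Mul(485, Pow(-348, -1)), Mul(304, Pow(Mul(-80, Pow(229, -1)), -1)))), -1)) = Mul(Rational(-162409, 4), Pow(Mul(Add(Mul(485, Pow(-348, -1)), Mul(304, Pow(Mul(-80, Pow(229, -1)), -1))), Add(-104, Pow(Add(Mul(485, Pow(-348, -1)), Mul(304, Pow(Mul(-80, Pow(229, -1)), -1))), 2), Mul(-103, Add(Mul(485, Pow(-348, -1)), Mul(304, Pow(Mul(-80, Pow(229, -1)), -1)))))), -1)) = Mul(Rational(-162409, 4), Pow(Mul(Add(Mul(485, Rational(-1, 348)), Mul(304, Pow(Mul(-80, Rational(1, 229)), -1))), Add(-104, Pow(Add(Mul(485, Rational(-1, 348)), Mul(304, Pow(Mul(-80, Rational(1, 229)), -1))), 2), Mul(-103, Add(Mul(485, Rational(-1, 348)), Mul(304, Pow(Mul(-80, Rational(1, 229)), -1)))))), -1)) = Mul(Rational(-162409, 4), Pow(Mul(Add(Rational(-485, 348), Mul(304, Pow(Rational(-80, 229), -1))), Add(-104, Pow(Add(Rational(-485, 348), Mul(304, Pow(Rational(-80, 229), -1))), 2), Mul(-103, Add(Rational(-485, 348), Mul(304, Pow(Rational(-80, 229), -1)))))), -1)) = Mul(Rational(-162409, 4), Pow(Mul(Add(Rational(-485, 348), Mul(304, Rational(-229, 80))), Add(-104, Pow(Add(Rational(-485, 348), Mul(304, Rational(-229, 80))), 2), Mul(-103, Add(Rational(-485, 348), Mul(304, Rational(-229, 80)))))), -1)) = Mul(Rational(-162409, 4), Pow(Mul(Add(Rational(-485, 348), Rational(-4351, 5)), Add(-104, Pow(Add(Rational(-485, 348), Rational(-4351, 5)), 2), Mul(-103, Add(Rational(-485, 348), Rational(-4351, 5))))), -1)) = Mul(Rational(-162409, 4), Pow(Mul(Rational(-1516573, 1740), Add(-104, Pow(Rational(-1516573, 1740), 2), Mul(-103, Rational(-1516573, 1740)))), -1)) = Mul(Rational(-162409, 4), Pow(Mul(Rational(-1516573, 1740), Add(-104, Rational(2299993664329, 3027600), Rational(156207019, 1740))), -1)) = Mul(Rational(-162409, 4), Pow(Mul(Rational(-1516573, 1740), Rational(2571479006989, 3027600)), -1)) = Mul(Rational(-162409, 4), Pow(Rational(-3899835632066328697, 5268024000), -1)) = Mul(Rational(-162409, 4), Rational(-5268024000, 3899835632066328697)) = Rational(213893627454000, 3899835632066328697)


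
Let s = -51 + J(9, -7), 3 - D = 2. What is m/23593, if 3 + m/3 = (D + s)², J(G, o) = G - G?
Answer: 7491/23593 ≈ 0.31751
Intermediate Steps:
J(G, o) = 0
D = 1 (D = 3 - 1*2 = 3 - 2 = 1)
s = -51 (s = -51 + 0 = -51)
m = 7491 (m = -9 + 3*(1 - 51)² = -9 + 3*(-50)² = -9 + 3*2500 = -9 + 7500 = 7491)
m/23593 = 7491/23593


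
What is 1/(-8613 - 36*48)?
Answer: -1/10341 ≈ -9.6702e-5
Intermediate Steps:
1/(-8613 - 36*48) = 1/(-8613 - 1728) = 1/(-10341) = -1/10341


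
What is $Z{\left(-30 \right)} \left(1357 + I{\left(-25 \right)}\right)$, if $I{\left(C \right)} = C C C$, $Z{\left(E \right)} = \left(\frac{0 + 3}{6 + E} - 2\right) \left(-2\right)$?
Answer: $-60639$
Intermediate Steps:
$Z{\left(E \right)} = 4 - \frac{6}{6 + E}$ ($Z{\left(E \right)} = \left(\frac{3}{6 + E} - 2\right) \left(-2\right) = \left(-2 + \frac{3}{6 + E}\right) \left(-2\right) = 4 - \frac{6}{6 + E}$)
$I{\left(C \right)} = C^{3}$ ($I{\left(C \right)} = C^{2} C = C^{3}$)
$Z{\left(-30 \right)} \left(1357 + I{\left(-25 \right)}\right) = \frac{2 \left(9 + 2 \left(-30\right)\right)}{6 - 30} \left(1357 + \left(-25\right)^{3}\right) = \frac{2 \left(9 - 60\right)}{-24} \left(1357 - 15625\right) = 2 \left(- \frac{1}{24}\right) \left(-51\right) \left(-14268\right) = \frac{17}{4} \left(-14268\right) = -60639$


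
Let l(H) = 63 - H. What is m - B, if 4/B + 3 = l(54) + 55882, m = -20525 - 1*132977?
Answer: -2144729945/13972 ≈ -1.5350e+5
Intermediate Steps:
m = -153502 (m = -20525 - 132977 = -153502)
B = 1/13972 (B = 4/(-3 + ((63 - 1*54) + 55882)) = 4/(-3 + ((63 - 54) + 55882)) = 4/(-3 + (9 + 55882)) = 4/(-3 + 55891) = 4/55888 = 4*(1/55888) = 1/13972 ≈ 7.1572e-5)
m - B = -153502 - 1*1/13972 = -153502 - 1/13972 = -2144729945/13972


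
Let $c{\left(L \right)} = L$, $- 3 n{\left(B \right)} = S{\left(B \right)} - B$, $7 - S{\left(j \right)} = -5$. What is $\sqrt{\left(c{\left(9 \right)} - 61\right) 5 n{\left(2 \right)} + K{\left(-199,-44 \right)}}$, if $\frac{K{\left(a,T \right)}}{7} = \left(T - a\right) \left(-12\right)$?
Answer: $\frac{2 i \sqrt{27345}}{3} \approx 110.24 i$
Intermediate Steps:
$S{\left(j \right)} = 12$ ($S{\left(j \right)} = 7 - -5 = 7 + 5 = 12$)
$n{\left(B \right)} = -4 + \frac{B}{3}$ ($n{\left(B \right)} = - \frac{12 - B}{3} = -4 + \frac{B}{3}$)
$K{\left(a,T \right)} = - 84 T + 84 a$ ($K{\left(a,T \right)} = 7 \left(T - a\right) \left(-12\right) = 7 \left(- 12 T + 12 a\right) = - 84 T + 84 a$)
$\sqrt{\left(c{\left(9 \right)} - 61\right) 5 n{\left(2 \right)} + K{\left(-199,-44 \right)}} = \sqrt{\left(9 - 61\right) 5 \left(-4 + \frac{1}{3} \cdot 2\right) + \left(\left(-84\right) \left(-44\right) + 84 \left(-199\right)\right)} = \sqrt{- 52 \cdot 5 \left(-4 + \frac{2}{3}\right) + \left(3696 - 16716\right)} = \sqrt{- 52 \cdot 5 \left(- \frac{10}{3}\right) - 13020} = \sqrt{\left(-52\right) \left(- \frac{50}{3}\right) - 13020} = \sqrt{\frac{2600}{3} - 13020} = \sqrt{- \frac{36460}{3}} = \frac{2 i \sqrt{27345}}{3}$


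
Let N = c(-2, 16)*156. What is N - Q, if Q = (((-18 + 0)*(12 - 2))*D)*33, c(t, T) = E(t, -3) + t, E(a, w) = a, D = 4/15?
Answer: 960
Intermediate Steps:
D = 4/15 (D = 4*(1/15) = 4/15 ≈ 0.26667)
c(t, T) = 2*t (c(t, T) = t + t = 2*t)
Q = -1584 (Q = (((-18 + 0)*(12 - 2))*(4/15))*33 = (-18*10*(4/15))*33 = -180*4/15*33 = -48*33 = -1584)
N = -624 (N = (2*(-2))*156 = -4*156 = -624)
N - Q = -624 - 1*(-1584) = -624 + 1584 = 960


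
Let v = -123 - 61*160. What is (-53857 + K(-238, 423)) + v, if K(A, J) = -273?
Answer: -64013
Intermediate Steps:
v = -9883 (v = -123 - 9760 = -9883)
(-53857 + K(-238, 423)) + v = (-53857 - 273) - 9883 = -54130 - 9883 = -64013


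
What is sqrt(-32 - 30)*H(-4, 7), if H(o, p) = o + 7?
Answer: 3*I*sqrt(62) ≈ 23.622*I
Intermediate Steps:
H(o, p) = 7 + o
sqrt(-32 - 30)*H(-4, 7) = sqrt(-32 - 30)*(7 - 4) = sqrt(-62)*3 = (I*sqrt(62))*3 = 3*I*sqrt(62)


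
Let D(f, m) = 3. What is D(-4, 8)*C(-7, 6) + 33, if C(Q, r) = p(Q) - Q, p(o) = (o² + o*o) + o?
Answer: 327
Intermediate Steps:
p(o) = o + 2*o² (p(o) = (o² + o²) + o = 2*o² + o = o + 2*o²)
C(Q, r) = -Q + Q*(1 + 2*Q) (C(Q, r) = Q*(1 + 2*Q) - Q = -Q + Q*(1 + 2*Q))
D(-4, 8)*C(-7, 6) + 33 = 3*(2*(-7)²) + 33 = 3*(2*49) + 33 = 3*98 + 33 = 294 + 33 = 327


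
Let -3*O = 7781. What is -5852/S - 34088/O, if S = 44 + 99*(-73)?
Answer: 70917884/5080993 ≈ 13.957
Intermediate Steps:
S = -7183 (S = 44 - 7227 = -7183)
O = -7781/3 (O = -⅓*7781 = -7781/3 ≈ -2593.7)
-5852/S - 34088/O = -5852/(-7183) - 34088/(-7781/3) = -5852*(-1/7183) - 34088*(-3/7781) = 532/653 + 102264/7781 = 70917884/5080993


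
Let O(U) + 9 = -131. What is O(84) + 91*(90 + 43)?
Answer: 11963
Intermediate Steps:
O(U) = -140 (O(U) = -9 - 131 = -140)
O(84) + 91*(90 + 43) = -140 + 91*(90 + 43) = -140 + 91*133 = -140 + 12103 = 11963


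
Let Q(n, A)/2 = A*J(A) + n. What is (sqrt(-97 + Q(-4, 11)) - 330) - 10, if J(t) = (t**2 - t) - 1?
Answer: -340 + sqrt(2293) ≈ -292.11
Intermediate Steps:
J(t) = -1 + t**2 - t
Q(n, A) = 2*n + 2*A*(-1 + A**2 - A) (Q(n, A) = 2*(A*(-1 + A**2 - A) + n) = 2*(n + A*(-1 + A**2 - A)) = 2*n + 2*A*(-1 + A**2 - A))
(sqrt(-97 + Q(-4, 11)) - 330) - 10 = (sqrt(-97 + (2*(-4) - 2*11*(1 + 11 - 1*11**2))) - 330) - 10 = (sqrt(-97 + (-8 - 2*11*(1 + 11 - 1*121))) - 330) - 10 = (sqrt(-97 + (-8 - 2*11*(1 + 11 - 121))) - 330) - 10 = (sqrt(-97 + (-8 - 2*11*(-109))) - 330) - 10 = (sqrt(-97 + (-8 + 2398)) - 330) - 10 = (sqrt(-97 + 2390) - 330) - 10 = (sqrt(2293) - 330) - 10 = (-330 + sqrt(2293)) - 10 = -340 + sqrt(2293)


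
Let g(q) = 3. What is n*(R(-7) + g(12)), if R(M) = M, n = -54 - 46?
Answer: 400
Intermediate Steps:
n = -100
n*(R(-7) + g(12)) = -100*(-7 + 3) = -100*(-4) = 400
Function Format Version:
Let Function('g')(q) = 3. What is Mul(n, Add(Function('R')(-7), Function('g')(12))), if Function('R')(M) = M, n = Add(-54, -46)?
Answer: 400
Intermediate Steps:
n = -100
Mul(n, Add(Function('R')(-7), Function('g')(12))) = Mul(-100, Add(-7, 3)) = Mul(-100, -4) = 400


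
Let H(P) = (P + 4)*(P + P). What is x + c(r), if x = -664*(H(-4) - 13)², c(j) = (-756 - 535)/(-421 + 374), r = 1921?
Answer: -5272861/47 ≈ -1.1219e+5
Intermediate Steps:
c(j) = 1291/47 (c(j) = -1291/(-47) = -1291*(-1/47) = 1291/47)
H(P) = 2*P*(4 + P) (H(P) = (4 + P)*(2*P) = 2*P*(4 + P))
x = -112216 (x = -664*(2*(-4)*(4 - 4) - 13)² = -664*(2*(-4)*0 - 13)² = -664*(0 - 13)² = -664*(-13)² = -664*169 = -112216)
x + c(r) = -112216 + 1291/47 = -5272861/47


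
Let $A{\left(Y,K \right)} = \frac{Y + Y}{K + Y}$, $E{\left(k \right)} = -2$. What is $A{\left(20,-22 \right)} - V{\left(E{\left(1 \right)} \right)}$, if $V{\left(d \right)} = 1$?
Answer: $-21$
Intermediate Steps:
$A{\left(Y,K \right)} = \frac{2 Y}{K + Y}$
$A{\left(20,-22 \right)} - V{\left(E{\left(1 \right)} \right)} = 2 \cdot 20 \frac{1}{-22 + 20} - 1 = 2 \cdot 20 \frac{1}{-2} - 1 = 2 \cdot 20 \left(- \frac{1}{2}\right) - 1 = -20 - 1 = -21$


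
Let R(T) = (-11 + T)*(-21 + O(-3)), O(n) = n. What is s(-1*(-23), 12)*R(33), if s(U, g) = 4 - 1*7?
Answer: 1584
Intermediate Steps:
s(U, g) = -3 (s(U, g) = 4 - 7 = -3)
R(T) = 264 - 24*T (R(T) = (-11 + T)*(-21 - 3) = (-11 + T)*(-24) = 264 - 24*T)
s(-1*(-23), 12)*R(33) = -3*(264 - 24*33) = -3*(264 - 792) = -3*(-528) = 1584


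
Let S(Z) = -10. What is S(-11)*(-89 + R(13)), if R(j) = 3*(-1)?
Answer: 920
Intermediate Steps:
R(j) = -3
S(-11)*(-89 + R(13)) = -10*(-89 - 3) = -10*(-92) = 920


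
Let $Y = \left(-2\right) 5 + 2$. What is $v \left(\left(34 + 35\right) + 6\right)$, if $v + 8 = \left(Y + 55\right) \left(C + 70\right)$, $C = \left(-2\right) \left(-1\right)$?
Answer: $253200$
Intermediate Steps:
$Y = -8$ ($Y = -10 + 2 = -8$)
$C = 2$
$v = 3376$ ($v = -8 + \left(-8 + 55\right) \left(2 + 70\right) = -8 + 47 \cdot 72 = -8 + 3384 = 3376$)
$v \left(\left(34 + 35\right) + 6\right) = 3376 \left(\left(34 + 35\right) + 6\right) = 3376 \left(69 + 6\right) = 3376 \cdot 75 = 253200$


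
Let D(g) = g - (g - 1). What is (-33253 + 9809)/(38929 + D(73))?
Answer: -11722/19465 ≈ -0.60221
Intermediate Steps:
D(g) = 1 (D(g) = g - (-1 + g) = g + (1 - g) = 1)
(-33253 + 9809)/(38929 + D(73)) = (-33253 + 9809)/(38929 + 1) = -23444/38930 = -23444*1/38930 = -11722/19465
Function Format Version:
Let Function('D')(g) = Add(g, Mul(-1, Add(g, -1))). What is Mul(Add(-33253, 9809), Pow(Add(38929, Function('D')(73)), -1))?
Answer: Rational(-11722, 19465) ≈ -0.60221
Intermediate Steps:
Function('D')(g) = 1 (Function('D')(g) = Add(g, Mul(-1, Add(-1, g))) = Add(g, Add(1, Mul(-1, g))) = 1)
Mul(Add(-33253, 9809), Pow(Add(38929, Function('D')(73)), -1)) = Mul(Add(-33253, 9809), Pow(Add(38929, 1), -1)) = Mul(-23444, Pow(38930, -1)) = Mul(-23444, Rational(1, 38930)) = Rational(-11722, 19465)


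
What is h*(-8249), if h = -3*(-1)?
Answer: -24747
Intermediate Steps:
h = 3
h*(-8249) = 3*(-8249) = -24747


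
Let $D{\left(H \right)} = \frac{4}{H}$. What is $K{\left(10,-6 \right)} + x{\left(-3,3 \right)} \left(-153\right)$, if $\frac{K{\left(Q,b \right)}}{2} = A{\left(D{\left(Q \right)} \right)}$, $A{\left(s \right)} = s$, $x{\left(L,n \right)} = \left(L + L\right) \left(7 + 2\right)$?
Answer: $\frac{41314}{5} \approx 8262.8$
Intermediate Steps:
$x{\left(L,n \right)} = 18 L$ ($x{\left(L,n \right)} = 2 L 9 = 18 L$)
$K{\left(Q,b \right)} = \frac{8}{Q}$ ($K{\left(Q,b \right)} = 2 \frac{4}{Q} = \frac{8}{Q}$)
$K{\left(10,-6 \right)} + x{\left(-3,3 \right)} \left(-153\right) = \frac{8}{10} + 18 \left(-3\right) \left(-153\right) = 8 \cdot \frac{1}{10} - -8262 = \frac{4}{5} + 8262 = \frac{41314}{5}$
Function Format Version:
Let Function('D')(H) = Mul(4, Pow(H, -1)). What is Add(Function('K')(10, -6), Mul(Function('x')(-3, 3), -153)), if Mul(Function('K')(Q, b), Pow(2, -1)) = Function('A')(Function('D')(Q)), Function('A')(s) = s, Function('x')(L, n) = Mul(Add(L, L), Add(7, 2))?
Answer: Rational(41314, 5) ≈ 8262.8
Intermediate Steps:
Function('x')(L, n) = Mul(18, L) (Function('x')(L, n) = Mul(Mul(2, L), 9) = Mul(18, L))
Function('K')(Q, b) = Mul(8, Pow(Q, -1)) (Function('K')(Q, b) = Mul(2, Mul(4, Pow(Q, -1))) = Mul(8, Pow(Q, -1)))
Add(Function('K')(10, -6), Mul(Function('x')(-3, 3), -153)) = Add(Mul(8, Pow(10, -1)), Mul(Mul(18, -3), -153)) = Add(Mul(8, Rational(1, 10)), Mul(-54, -153)) = Add(Rational(4, 5), 8262) = Rational(41314, 5)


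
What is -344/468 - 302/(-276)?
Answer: 1933/5382 ≈ 0.35916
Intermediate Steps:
-344/468 - 302/(-276) = -344*1/468 - 302*(-1/276) = -86/117 + 151/138 = 1933/5382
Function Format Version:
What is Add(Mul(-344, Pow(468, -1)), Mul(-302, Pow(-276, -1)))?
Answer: Rational(1933, 5382) ≈ 0.35916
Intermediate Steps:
Add(Mul(-344, Pow(468, -1)), Mul(-302, Pow(-276, -1))) = Add(Mul(-344, Rational(1, 468)), Mul(-302, Rational(-1, 276))) = Add(Rational(-86, 117), Rational(151, 138)) = Rational(1933, 5382)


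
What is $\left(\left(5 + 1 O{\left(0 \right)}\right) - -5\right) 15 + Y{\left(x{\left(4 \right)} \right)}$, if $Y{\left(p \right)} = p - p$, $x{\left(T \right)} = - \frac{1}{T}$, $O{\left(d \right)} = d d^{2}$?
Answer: $150$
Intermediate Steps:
$O{\left(d \right)} = d^{3}$
$Y{\left(p \right)} = 0$
$\left(\left(5 + 1 O{\left(0 \right)}\right) - -5\right) 15 + Y{\left(x{\left(4 \right)} \right)} = \left(\left(5 + 1 \cdot 0^{3}\right) - -5\right) 15 + 0 = \left(\left(5 + 1 \cdot 0\right) + 5\right) 15 + 0 = \left(\left(5 + 0\right) + 5\right) 15 + 0 = \left(5 + 5\right) 15 + 0 = 10 \cdot 15 + 0 = 150 + 0 = 150$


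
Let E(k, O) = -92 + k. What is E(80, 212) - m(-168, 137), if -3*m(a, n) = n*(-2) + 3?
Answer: -307/3 ≈ -102.33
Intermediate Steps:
m(a, n) = -1 + 2*n/3 (m(a, n) = -(n*(-2) + 3)/3 = -(-2*n + 3)/3 = -(3 - 2*n)/3 = -1 + 2*n/3)
E(80, 212) - m(-168, 137) = (-92 + 80) - (-1 + (⅔)*137) = -12 - (-1 + 274/3) = -12 - 1*271/3 = -12 - 271/3 = -307/3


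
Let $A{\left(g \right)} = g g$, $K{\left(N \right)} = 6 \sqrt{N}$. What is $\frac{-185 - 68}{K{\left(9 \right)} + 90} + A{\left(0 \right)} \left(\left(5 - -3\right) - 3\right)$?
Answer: $- \frac{253}{108} \approx -2.3426$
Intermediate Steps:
$A{\left(g \right)} = g^{2}$
$\frac{-185 - 68}{K{\left(9 \right)} + 90} + A{\left(0 \right)} \left(\left(5 - -3\right) - 3\right) = \frac{-185 - 68}{6 \sqrt{9} + 90} + 0^{2} \left(\left(5 - -3\right) - 3\right) = - \frac{253}{6 \cdot 3 + 90} + 0 \left(\left(5 + 3\right) - 3\right) = - \frac{253}{18 + 90} + 0 \left(8 - 3\right) = - \frac{253}{108} + 0 \cdot 5 = \left(-253\right) \frac{1}{108} + 0 = - \frac{253}{108} + 0 = - \frac{253}{108}$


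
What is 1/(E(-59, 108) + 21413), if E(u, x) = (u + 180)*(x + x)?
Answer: 1/47549 ≈ 2.1031e-5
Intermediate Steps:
E(u, x) = 2*x*(180 + u) (E(u, x) = (180 + u)*(2*x) = 2*x*(180 + u))
1/(E(-59, 108) + 21413) = 1/(2*108*(180 - 59) + 21413) = 1/(2*108*121 + 21413) = 1/(26136 + 21413) = 1/47549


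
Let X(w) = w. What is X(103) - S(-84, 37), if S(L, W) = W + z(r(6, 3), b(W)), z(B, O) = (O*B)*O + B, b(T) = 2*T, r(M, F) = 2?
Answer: -10888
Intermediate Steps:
z(B, O) = B + B*O² (z(B, O) = (B*O)*O + B = B*O² + B = B + B*O²)
S(L, W) = 2 + W + 8*W² (S(L, W) = W + 2*(1 + (2*W)²) = W + 2*(1 + 4*W²) = W + (2 + 8*W²) = 2 + W + 8*W²)
X(103) - S(-84, 37) = 103 - (2 + 37 + 8*37²) = 103 - (2 + 37 + 8*1369) = 103 - (2 + 37 + 10952) = 103 - 1*10991 = 103 - 10991 = -10888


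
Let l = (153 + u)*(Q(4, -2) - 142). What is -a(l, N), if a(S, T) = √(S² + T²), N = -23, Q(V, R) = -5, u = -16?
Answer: -5*√16223194 ≈ -20139.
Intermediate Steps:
l = -20139 (l = (153 - 16)*(-5 - 142) = 137*(-147) = -20139)
-a(l, N) = -√((-20139)² + (-23)²) = -√(405579321 + 529) = -√405579850 = -5*√16223194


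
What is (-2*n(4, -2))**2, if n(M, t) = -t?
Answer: 16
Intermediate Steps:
(-2*n(4, -2))**2 = (-(-2)*(-2))**2 = (-2*2)**2 = (-4)**2 = 16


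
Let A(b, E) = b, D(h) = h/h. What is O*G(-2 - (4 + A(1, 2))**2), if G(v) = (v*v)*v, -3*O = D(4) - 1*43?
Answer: -275562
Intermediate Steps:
D(h) = 1
O = 14 (O = -(1 - 1*43)/3 = -(1 - 43)/3 = -1/3*(-42) = 14)
G(v) = v**3 (G(v) = v**2*v = v**3)
O*G(-2 - (4 + A(1, 2))**2) = 14*(-2 - (4 + 1)**2)**3 = 14*(-2 - 1*5**2)**3 = 14*(-2 - 1*25)**3 = 14*(-2 - 25)**3 = 14*(-27)**3 = 14*(-19683) = -275562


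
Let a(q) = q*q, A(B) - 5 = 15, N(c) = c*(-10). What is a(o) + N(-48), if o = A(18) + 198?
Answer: 48004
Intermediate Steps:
N(c) = -10*c
A(B) = 20 (A(B) = 5 + 15 = 20)
o = 218 (o = 20 + 198 = 218)
a(q) = q²
a(o) + N(-48) = 218² - 10*(-48) = 47524 + 480 = 48004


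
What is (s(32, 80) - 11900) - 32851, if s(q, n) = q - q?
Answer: -44751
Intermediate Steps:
s(q, n) = 0
(s(32, 80) - 11900) - 32851 = (0 - 11900) - 32851 = -11900 - 32851 = -44751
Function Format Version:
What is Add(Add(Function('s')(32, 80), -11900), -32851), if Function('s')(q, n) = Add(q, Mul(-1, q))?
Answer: -44751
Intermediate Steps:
Function('s')(q, n) = 0
Add(Add(Function('s')(32, 80), -11900), -32851) = Add(Add(0, -11900), -32851) = Add(-11900, -32851) = -44751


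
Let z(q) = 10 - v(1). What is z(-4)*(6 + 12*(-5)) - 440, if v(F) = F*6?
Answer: -656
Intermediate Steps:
v(F) = 6*F
z(q) = 4 (z(q) = 10 - 6 = 4)
z(-4)*(6 + 12*(-5)) - 440 = 4*(6 + 12*(-5)) - 440 = 4*(6 - 60) - 440 = 4*(-54) - 440 = -216 - 440 = -656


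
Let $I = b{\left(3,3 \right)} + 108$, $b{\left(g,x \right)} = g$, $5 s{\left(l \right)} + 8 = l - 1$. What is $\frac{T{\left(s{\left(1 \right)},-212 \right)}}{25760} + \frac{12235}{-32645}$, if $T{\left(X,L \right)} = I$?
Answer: $- \frac{62310001}{168187040} \approx -0.37048$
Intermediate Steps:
$s{\left(l \right)} = - \frac{9}{5} + \frac{l}{5}$ ($s{\left(l \right)} = - \frac{8}{5} + \frac{l - 1}{5} = - \frac{8}{5} + \frac{-1 + l}{5} = - \frac{8}{5} + \left(- \frac{1}{5} + \frac{l}{5}\right) = - \frac{9}{5} + \frac{l}{5}$)
$I = 111$ ($I = 3 + 108 = 111$)
$T{\left(X,L \right)} = 111$
$\frac{T{\left(s{\left(1 \right)},-212 \right)}}{25760} + \frac{12235}{-32645} = \frac{111}{25760} + \frac{12235}{-32645} = 111 \cdot \frac{1}{25760} + 12235 \left(- \frac{1}{32645}\right) = \frac{111}{25760} - \frac{2447}{6529} = - \frac{62310001}{168187040}$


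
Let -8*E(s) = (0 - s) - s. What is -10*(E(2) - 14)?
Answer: 135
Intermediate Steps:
E(s) = s/4 (E(s) = -((0 - s) - s)/8 = -(-s - s)/8 = -(-1)*s/4 = s/4)
-10*(E(2) - 14) = -10*((1/4)*2 - 14) = -10*(1/2 - 14) = -10*(-27/2) = 135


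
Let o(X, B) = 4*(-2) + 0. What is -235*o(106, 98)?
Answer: 1880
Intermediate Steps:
o(X, B) = -8 (o(X, B) = -8 + 0 = -8)
-235*o(106, 98) = -235*(-8) = 1880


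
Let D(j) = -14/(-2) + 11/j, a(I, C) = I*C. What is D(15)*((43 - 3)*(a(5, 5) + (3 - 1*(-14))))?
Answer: 12992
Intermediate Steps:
a(I, C) = C*I
D(j) = 7 + 11/j (D(j) = -14*(-½) + 11/j = 7 + 11/j)
D(15)*((43 - 3)*(a(5, 5) + (3 - 1*(-14)))) = (7 + 11/15)*((43 - 3)*(5*5 + (3 - 1*(-14)))) = (7 + 11*(1/15))*(40*(25 + (3 + 14))) = (7 + 11/15)*(40*(25 + 17)) = 116*(40*42)/15 = (116/15)*1680 = 12992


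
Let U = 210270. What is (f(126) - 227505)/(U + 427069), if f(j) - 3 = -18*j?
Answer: -229770/637339 ≈ -0.36051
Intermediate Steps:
f(j) = 3 - 18*j
(f(126) - 227505)/(U + 427069) = ((3 - 18*126) - 227505)/(210270 + 427069) = ((3 - 2268) - 227505)/637339 = (-2265 - 227505)*(1/637339) = -229770*1/637339 = -229770/637339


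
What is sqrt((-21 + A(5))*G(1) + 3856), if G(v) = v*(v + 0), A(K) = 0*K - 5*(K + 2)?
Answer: 10*sqrt(38) ≈ 61.644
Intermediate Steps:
A(K) = -10 - 5*K (A(K) = 0 - 5*(2 + K) = 0 + (-10 - 5*K) = -10 - 5*K)
G(v) = v**2 (G(v) = v*v = v**2)
sqrt((-21 + A(5))*G(1) + 3856) = sqrt((-21 + (-10 - 5*5))*1**2 + 3856) = sqrt((-21 + (-10 - 25))*1 + 3856) = sqrt((-21 - 35)*1 + 3856) = sqrt(-56*1 + 3856) = sqrt(-56 + 3856) = sqrt(3800) = 10*sqrt(38)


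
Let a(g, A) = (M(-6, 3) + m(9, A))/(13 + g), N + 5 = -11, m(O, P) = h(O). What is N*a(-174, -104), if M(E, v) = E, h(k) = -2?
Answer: -128/161 ≈ -0.79503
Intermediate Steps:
m(O, P) = -2
N = -16 (N = -5 - 11 = -16)
a(g, A) = -8/(13 + g) (a(g, A) = (-6 - 2)/(13 + g) = -8/(13 + g))
N*a(-174, -104) = -(-128)/(13 - 174) = -(-128)/(-161) = -(-128)*(-1)/161 = -16*8/161 = -128/161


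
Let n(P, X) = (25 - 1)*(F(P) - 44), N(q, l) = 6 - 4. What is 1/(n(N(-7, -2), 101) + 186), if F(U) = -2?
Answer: -1/918 ≈ -0.0010893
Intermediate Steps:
N(q, l) = 2
n(P, X) = -1104 (n(P, X) = (25 - 1)*(-2 - 44) = 24*(-46) = -1104)
1/(n(N(-7, -2), 101) + 186) = 1/(-1104 + 186) = 1/(-918) = -1/918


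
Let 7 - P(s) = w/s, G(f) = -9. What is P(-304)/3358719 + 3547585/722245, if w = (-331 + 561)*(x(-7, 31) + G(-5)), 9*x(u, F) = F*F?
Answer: 407506667296936/82962975742101 ≈ 4.9119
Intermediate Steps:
x(u, F) = F²/9 (x(u, F) = (F*F)/9 = F²/9)
w = 202400/9 (w = (-331 + 561)*((⅑)*31² - 9) = 230*((⅑)*961 - 9) = 230*(961/9 - 9) = 230*(880/9) = 202400/9 ≈ 22489.)
P(s) = 7 - 202400/(9*s)
P(-304)/3358719 + 3547585/722245 = (7 - 202400/9/(-304))/3358719 + 3547585/722245 = (7 - 202400/9*(-1/304))*(1/3358719) + 3547585*(1/722245) = (7 + 12650/171)*(1/3358719) + 709517/144449 = (13847/171)*(1/3358719) + 709517/144449 = 13847/574340949 + 709517/144449 = 407506667296936/82962975742101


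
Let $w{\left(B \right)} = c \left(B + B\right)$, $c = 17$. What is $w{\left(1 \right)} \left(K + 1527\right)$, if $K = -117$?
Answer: $47940$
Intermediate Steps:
$w{\left(B \right)} = 34 B$ ($w{\left(B \right)} = 17 \left(B + B\right) = 17 \cdot 2 B = 34 B$)
$w{\left(1 \right)} \left(K + 1527\right) = 34 \cdot 1 \left(-117 + 1527\right) = 34 \cdot 1410 = 47940$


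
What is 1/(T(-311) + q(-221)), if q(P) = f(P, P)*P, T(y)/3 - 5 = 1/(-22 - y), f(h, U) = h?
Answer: 289/14119387 ≈ 2.0468e-5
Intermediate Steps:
T(y) = 15 + 3/(-22 - y)
q(P) = P² (q(P) = P*P = P²)
1/(T(-311) + q(-221)) = 1/(3*(109 + 5*(-311))/(22 - 311) + (-221)²) = 1/(3*(109 - 1555)/(-289) + 48841) = 1/(3*(-1/289)*(-1446) + 48841) = 1/(4338/289 + 48841) = 1/(14119387/289) = 289/14119387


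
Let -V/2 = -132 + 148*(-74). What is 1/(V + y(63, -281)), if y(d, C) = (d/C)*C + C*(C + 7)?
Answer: 1/99225 ≈ 1.0078e-5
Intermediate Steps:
y(d, C) = d + C*(7 + C)
V = 22168 (V = -2*(-132 + 148*(-74)) = -2*(-132 - 10952) = -2*(-11084) = 22168)
1/(V + y(63, -281)) = 1/(22168 + (63 + (-281)**2 + 7*(-281))) = 1/(22168 + (63 + 78961 - 1967)) = 1/(22168 + 77057) = 1/99225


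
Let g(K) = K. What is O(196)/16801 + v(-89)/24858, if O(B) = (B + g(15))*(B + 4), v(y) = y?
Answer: 1047512311/417639258 ≈ 2.5082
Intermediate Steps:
O(B) = (4 + B)*(15 + B) (O(B) = (B + 15)*(B + 4) = (15 + B)*(4 + B) = (4 + B)*(15 + B))
O(196)/16801 + v(-89)/24858 = (60 + 196² + 19*196)/16801 - 89/24858 = (60 + 38416 + 3724)*(1/16801) - 89*1/24858 = 42200*(1/16801) - 89/24858 = 42200/16801 - 89/24858 = 1047512311/417639258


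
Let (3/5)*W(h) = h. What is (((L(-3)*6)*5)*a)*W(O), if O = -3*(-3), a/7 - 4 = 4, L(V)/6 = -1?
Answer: -151200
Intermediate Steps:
L(V) = -6 (L(V) = 6*(-1) = -6)
a = 56 (a = 28 + 7*4 = 28 + 28 = 56)
O = 9
W(h) = 5*h/3
(((L(-3)*6)*5)*a)*W(O) = ((-6*6*5)*56)*((5/3)*9) = (-36*5*56)*15 = -180*56*15 = -10080*15 = -151200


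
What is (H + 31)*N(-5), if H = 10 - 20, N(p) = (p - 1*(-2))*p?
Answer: 315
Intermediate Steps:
N(p) = p*(2 + p) (N(p) = (p + 2)*p = (2 + p)*p = p*(2 + p))
H = -10
(H + 31)*N(-5) = (-10 + 31)*(-5*(2 - 5)) = 21*(-5*(-3)) = 21*15 = 315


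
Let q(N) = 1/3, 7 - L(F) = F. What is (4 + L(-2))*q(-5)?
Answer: 13/3 ≈ 4.3333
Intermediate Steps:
L(F) = 7 - F
q(N) = ⅓
(4 + L(-2))*q(-5) = (4 + (7 - 1*(-2)))*(⅓) = (4 + (7 + 2))*(⅓) = (4 + 9)*(⅓) = 13*(⅓) = 13/3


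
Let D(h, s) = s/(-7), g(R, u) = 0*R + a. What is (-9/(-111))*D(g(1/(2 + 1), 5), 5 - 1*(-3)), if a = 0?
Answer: -24/259 ≈ -0.092664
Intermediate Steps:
g(R, u) = 0 (g(R, u) = 0*R + 0 = 0 + 0 = 0)
D(h, s) = -s/7 (D(h, s) = s*(-⅐) = -s/7)
(-9/(-111))*D(g(1/(2 + 1), 5), 5 - 1*(-3)) = (-9/(-111))*(-(5 - 1*(-3))/7) = (-9*(-1/111))*(-(5 + 3)/7) = 3*(-⅐*8)/37 = (3/37)*(-8/7) = -24/259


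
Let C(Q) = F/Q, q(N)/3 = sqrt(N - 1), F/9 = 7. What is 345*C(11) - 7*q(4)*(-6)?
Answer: 21735/11 + 126*sqrt(3) ≈ 2194.1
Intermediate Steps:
F = 63 (F = 9*7 = 63)
q(N) = 3*sqrt(-1 + N) (q(N) = 3*sqrt(N - 1) = 3*sqrt(-1 + N))
C(Q) = 63/Q
345*C(11) - 7*q(4)*(-6) = 345*(63/11) - 21*sqrt(-1 + 4)*(-6) = 345*(63*(1/11)) - 21*sqrt(3)*(-6) = 345*(63/11) - 21*sqrt(3)*(-6) = 21735/11 + 126*sqrt(3)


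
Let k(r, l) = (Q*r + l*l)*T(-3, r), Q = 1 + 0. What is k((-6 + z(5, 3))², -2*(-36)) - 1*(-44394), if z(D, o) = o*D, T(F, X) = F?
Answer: 28599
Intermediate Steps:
z(D, o) = D*o
Q = 1
k(r, l) = -3*r - 3*l² (k(r, l) = (1*r + l*l)*(-3) = (r + l²)*(-3) = -3*r - 3*l²)
k((-6 + z(5, 3))², -2*(-36)) - 1*(-44394) = (-3*(-6 + 5*3)² - 3*(-2*(-36))²) - 1*(-44394) = (-3*(-6 + 15)² - 3*72²) + 44394 = (-3*9² - 3*5184) + 44394 = (-3*81 - 15552) + 44394 = (-243 - 15552) + 44394 = -15795 + 44394 = 28599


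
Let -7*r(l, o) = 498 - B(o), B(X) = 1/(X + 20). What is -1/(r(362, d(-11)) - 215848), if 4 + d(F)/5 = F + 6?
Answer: 175/37785851 ≈ 4.6314e-6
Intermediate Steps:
d(F) = 10 + 5*F (d(F) = -20 + 5*(F + 6) = -20 + 5*(6 + F) = -20 + (30 + 5*F) = 10 + 5*F)
B(X) = 1/(20 + X)
r(l, o) = -498/7 + 1/(7*(20 + o)) (r(l, o) = -(498 - 1/(20 + o))/7 = -498/7 + 1/(7*(20 + o)))
-1/(r(362, d(-11)) - 215848) = -1/((-9959 - 498*(10 + 5*(-11)))/(7*(20 + (10 + 5*(-11)))) - 215848) = -1/((-9959 - 498*(10 - 55))/(7*(20 + (10 - 55))) - 215848) = -1/((-9959 - 498*(-45))/(7*(20 - 45)) - 215848) = -1/((⅐)*(-9959 + 22410)/(-25) - 215848) = -1/((⅐)*(-1/25)*12451 - 215848) = -1/(-12451/175 - 215848) = -1/(-37785851/175) = -1*(-175/37785851) = 175/37785851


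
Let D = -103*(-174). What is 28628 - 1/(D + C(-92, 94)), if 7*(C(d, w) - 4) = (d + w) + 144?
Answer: 3596478377/125628 ≈ 28628.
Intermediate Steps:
D = 17922
C(d, w) = 172/7 + d/7 + w/7 (C(d, w) = 4 + ((d + w) + 144)/7 = 4 + (144 + d + w)/7 = 4 + (144/7 + d/7 + w/7) = 172/7 + d/7 + w/7)
28628 - 1/(D + C(-92, 94)) = 28628 - 1/(17922 + (172/7 + (1/7)*(-92) + (1/7)*94)) = 28628 - 1/(17922 + (172/7 - 92/7 + 94/7)) = 28628 - 1/(17922 + 174/7) = 28628 - 1/125628/7 = 28628 - 1*7/125628 = 28628 - 7/125628 = 3596478377/125628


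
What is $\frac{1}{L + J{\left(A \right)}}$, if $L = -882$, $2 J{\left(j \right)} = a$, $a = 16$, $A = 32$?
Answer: $- \frac{1}{874} \approx -0.0011442$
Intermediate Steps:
$J{\left(j \right)} = 8$ ($J{\left(j \right)} = \frac{1}{2} \cdot 16 = 8$)
$\frac{1}{L + J{\left(A \right)}} = \frac{1}{-882 + 8} = \frac{1}{-874} = - \frac{1}{874}$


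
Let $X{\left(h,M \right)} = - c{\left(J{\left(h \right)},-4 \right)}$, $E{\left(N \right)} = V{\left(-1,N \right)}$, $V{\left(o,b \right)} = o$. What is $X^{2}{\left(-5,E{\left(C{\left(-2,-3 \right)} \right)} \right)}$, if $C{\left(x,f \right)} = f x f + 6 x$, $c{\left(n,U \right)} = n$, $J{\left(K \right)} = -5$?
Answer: $25$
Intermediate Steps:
$C{\left(x,f \right)} = 6 x + x f^{2}$ ($C{\left(x,f \right)} = x f^{2} + 6 x = 6 x + x f^{2}$)
$E{\left(N \right)} = -1$
$X{\left(h,M \right)} = 5$ ($X{\left(h,M \right)} = \left(-1\right) \left(-5\right) = 5$)
$X^{2}{\left(-5,E{\left(C{\left(-2,-3 \right)} \right)} \right)} = 5^{2} = 25$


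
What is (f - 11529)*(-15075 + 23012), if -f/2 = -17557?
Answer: 187194145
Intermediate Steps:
f = 35114 (f = -2*(-17557) = 35114)
(f - 11529)*(-15075 + 23012) = (35114 - 11529)*(-15075 + 23012) = 23585*7937 = 187194145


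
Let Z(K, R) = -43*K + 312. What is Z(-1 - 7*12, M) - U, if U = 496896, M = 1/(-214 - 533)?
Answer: -492929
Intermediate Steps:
M = -1/747 (M = 1/(-747) = -1/747 ≈ -0.0013387)
Z(K, R) = 312 - 43*K
Z(-1 - 7*12, M) - U = (312 - 43*(-1 - 7*12)) - 1*496896 = (312 - 43*(-1 - 84)) - 496896 = (312 - 43*(-85)) - 496896 = (312 + 3655) - 496896 = 3967 - 496896 = -492929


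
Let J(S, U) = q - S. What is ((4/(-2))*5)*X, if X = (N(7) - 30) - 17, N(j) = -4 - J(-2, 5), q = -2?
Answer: 510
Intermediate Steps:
J(S, U) = -2 - S
N(j) = -4 (N(j) = -4 - (-2 - 1*(-2)) = -4 - (-2 + 2) = -4 - 1*0 = -4 + 0 = -4)
X = -51 (X = (-4 - 30) - 17 = -34 - 17 = -51)
((4/(-2))*5)*X = ((4/(-2))*5)*(-51) = ((4*(-1/2))*5)*(-51) = -2*5*(-51) = -10*(-51) = 510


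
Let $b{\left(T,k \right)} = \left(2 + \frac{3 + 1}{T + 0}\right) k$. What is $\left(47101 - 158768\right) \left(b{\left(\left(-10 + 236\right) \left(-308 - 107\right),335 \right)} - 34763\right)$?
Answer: $\frac{35706459131127}{9379} \approx 3.8071 \cdot 10^{9}$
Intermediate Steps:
$b{\left(T,k \right)} = k \left(2 + \frac{4}{T}\right)$ ($b{\left(T,k \right)} = \left(2 + \frac{4}{T}\right) k = k \left(2 + \frac{4}{T}\right)$)
$\left(47101 - 158768\right) \left(b{\left(\left(-10 + 236\right) \left(-308 - 107\right),335 \right)} - 34763\right) = \left(47101 - 158768\right) \left(2 \cdot 335 \frac{1}{\left(-10 + 236\right) \left(-308 - 107\right)} \left(2 + \left(-10 + 236\right) \left(-308 - 107\right)\right) - 34763\right) = - 111667 \left(2 \cdot 335 \frac{1}{226 \left(-415\right)} \left(2 + 226 \left(-415\right)\right) - 34763\right) = - 111667 \left(2 \cdot 335 \frac{1}{-93790} \left(2 - 93790\right) - 34763\right) = - 111667 \left(2 \cdot 335 \left(- \frac{1}{93790}\right) \left(-93788\right) - 34763\right) = - 111667 \left(\frac{6283796}{9379} - 34763\right) = \left(-111667\right) \left(- \frac{319758381}{9379}\right) = \frac{35706459131127}{9379}$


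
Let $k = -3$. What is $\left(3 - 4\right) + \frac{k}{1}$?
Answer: $-4$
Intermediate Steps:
$\left(3 - 4\right) + \frac{k}{1} = \left(3 - 4\right) + 1^{-1} \left(-3\right) = -1 + 1 \left(-3\right) = -1 - 3 = -4$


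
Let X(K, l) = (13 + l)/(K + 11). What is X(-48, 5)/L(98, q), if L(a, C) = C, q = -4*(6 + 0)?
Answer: 3/148 ≈ 0.020270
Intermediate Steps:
X(K, l) = (13 + l)/(11 + K)
q = -24 (q = -4*6 = -24)
X(-48, 5)/L(98, q) = ((13 + 5)/(11 - 48))/(-24) = (18/(-37))*(-1/24) = -1/37*18*(-1/24) = -18/37*(-1/24) = 3/148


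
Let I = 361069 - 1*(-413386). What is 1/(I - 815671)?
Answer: -1/41216 ≈ -2.4262e-5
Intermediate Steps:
I = 774455 (I = 361069 + 413386 = 774455)
1/(I - 815671) = 1/(774455 - 815671) = 1/(-41216) = -1/41216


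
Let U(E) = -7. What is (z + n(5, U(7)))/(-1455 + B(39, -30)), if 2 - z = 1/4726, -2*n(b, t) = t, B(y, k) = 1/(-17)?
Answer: -3249/859576 ≈ -0.0037798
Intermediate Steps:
B(y, k) = -1/17
n(b, t) = -t/2
z = 9451/4726 (z = 2 - 1/4726 = 9451/4726 ≈ 1.9998)
(z + n(5, U(7)))/(-1455 + B(39, -30)) = (9451/4726 - ½*(-7))/(-1455 - 1/17) = (9451/4726 + 7/2)/(-24736/17) = (12996/2363)*(-17/24736) = -3249/859576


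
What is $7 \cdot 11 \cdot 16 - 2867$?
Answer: $-1635$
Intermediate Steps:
$7 \cdot 11 \cdot 16 - 2867 = 77 \cdot 16 - 2867 = 1232 - 2867 = -1635$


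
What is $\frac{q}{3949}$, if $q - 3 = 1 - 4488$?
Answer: $- \frac{4484}{3949} \approx -1.1355$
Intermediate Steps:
$q = -4484$ ($q = 3 + \left(1 - 4488\right) = 3 - 4487 = -4484$)
$\frac{q}{3949} = - \frac{4484}{3949}$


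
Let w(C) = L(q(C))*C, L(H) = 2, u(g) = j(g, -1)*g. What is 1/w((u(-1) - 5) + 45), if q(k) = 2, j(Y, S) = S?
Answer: 1/82 ≈ 0.012195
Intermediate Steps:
u(g) = -g
w(C) = 2*C
1/w((u(-1) - 5) + 45) = 1/(2*((-1*(-1) - 5) + 45)) = 1/(2*((1 - 5) + 45)) = 1/(2*(-4 + 45)) = 1/(2*41) = 1/82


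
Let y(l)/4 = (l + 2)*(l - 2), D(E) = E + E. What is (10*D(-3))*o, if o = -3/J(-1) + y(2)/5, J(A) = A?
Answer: -180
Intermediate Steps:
D(E) = 2*E
y(l) = 4*(-2 + l)*(2 + l) (y(l) = 4*((l + 2)*(l - 2)) = 4*((2 + l)*(-2 + l)) = 4*((-2 + l)*(2 + l)) = 4*(-2 + l)*(2 + l))
o = 3 (o = -3/(-1) + (-16 + 4*2**2)/5 = -3*(-1) + (-16 + 4*4)*(1/5) = 3 + (-16 + 16)*(1/5) = 3 + 0*(1/5) = 3 + 0 = 3)
(10*D(-3))*o = (10*(2*(-3)))*3 = (10*(-6))*3 = -60*3 = -180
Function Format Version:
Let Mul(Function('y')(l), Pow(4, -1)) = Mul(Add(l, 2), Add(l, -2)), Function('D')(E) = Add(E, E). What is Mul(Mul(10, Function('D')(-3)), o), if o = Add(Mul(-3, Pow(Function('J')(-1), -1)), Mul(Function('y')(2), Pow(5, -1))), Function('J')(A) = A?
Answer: -180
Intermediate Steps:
Function('D')(E) = Mul(2, E)
Function('y')(l) = Mul(4, Add(-2, l), Add(2, l)) (Function('y')(l) = Mul(4, Mul(Add(l, 2), Add(l, -2))) = Mul(4, Mul(Add(2, l), Add(-2, l))) = Mul(4, Mul(Add(-2, l), Add(2, l))) = Mul(4, Add(-2, l), Add(2, l)))
o = 3 (o = Add(Mul(-3, Pow(-1, -1)), Mul(Add(-16, Mul(4, Pow(2, 2))), Pow(5, -1))) = Add(Mul(-3, -1), Mul(Add(-16, Mul(4, 4)), Rational(1, 5))) = Add(3, Mul(Add(-16, 16), Rational(1, 5))) = Add(3, Mul(0, Rational(1, 5))) = Add(3, 0) = 3)
Mul(Mul(10, Function('D')(-3)), o) = Mul(Mul(10, Mul(2, -3)), 3) = Mul(Mul(10, -6), 3) = Mul(-60, 3) = -180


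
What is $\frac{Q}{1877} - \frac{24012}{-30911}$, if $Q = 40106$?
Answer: $\frac{1284787090}{58019947} \approx 22.144$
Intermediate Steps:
$\frac{Q}{1877} - \frac{24012}{-30911} = \frac{40106}{1877} - \frac{24012}{-30911} = 40106 \cdot \frac{1}{1877} - - \frac{24012}{30911} = \frac{40106}{1877} + \frac{24012}{30911} = \frac{1284787090}{58019947}$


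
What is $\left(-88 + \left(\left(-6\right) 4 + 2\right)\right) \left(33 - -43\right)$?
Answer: $-8360$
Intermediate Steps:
$\left(-88 + \left(\left(-6\right) 4 + 2\right)\right) \left(33 - -43\right) = \left(-88 + \left(-24 + 2\right)\right) \left(33 + 43\right) = \left(-88 - 22\right) 76 = \left(-110\right) 76 = -8360$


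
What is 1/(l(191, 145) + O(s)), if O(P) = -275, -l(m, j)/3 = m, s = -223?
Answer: -1/848 ≈ -0.0011792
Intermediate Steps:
l(m, j) = -3*m
1/(l(191, 145) + O(s)) = 1/(-3*191 - 275) = 1/(-573 - 275) = 1/(-848) = -1/848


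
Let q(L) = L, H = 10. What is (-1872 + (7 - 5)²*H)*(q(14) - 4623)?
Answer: 8443688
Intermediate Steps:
(-1872 + (7 - 5)²*H)*(q(14) - 4623) = (-1872 + (7 - 5)²*10)*(14 - 4623) = (-1872 + 2²*10)*(-4609) = (-1872 + 4*10)*(-4609) = (-1872 + 40)*(-4609) = -1832*(-4609) = 8443688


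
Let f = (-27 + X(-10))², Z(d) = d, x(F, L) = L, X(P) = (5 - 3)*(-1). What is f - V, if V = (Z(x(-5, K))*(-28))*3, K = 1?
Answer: 925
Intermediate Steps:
X(P) = -2 (X(P) = 2*(-1) = -2)
V = -84 (V = (1*(-28))*3 = -28*3 = -84)
f = 841 (f = (-27 - 2)² = (-29)² = 841)
f - V = 841 - 1*(-84) = 841 + 84 = 925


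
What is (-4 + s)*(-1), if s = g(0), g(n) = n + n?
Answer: 4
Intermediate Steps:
g(n) = 2*n
s = 0 (s = 2*0 = 0)
(-4 + s)*(-1) = (-4 + 0)*(-1) = -4*(-1) = 4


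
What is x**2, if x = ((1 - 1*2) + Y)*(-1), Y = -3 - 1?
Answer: 25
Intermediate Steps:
Y = -4
x = 5 (x = ((1 - 1*2) - 4)*(-1) = ((1 - 2) - 4)*(-1) = (-1 - 4)*(-1) = -5*(-1) = 5)
x**2 = 5**2 = 25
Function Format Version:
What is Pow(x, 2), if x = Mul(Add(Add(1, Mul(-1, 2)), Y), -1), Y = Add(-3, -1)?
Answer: 25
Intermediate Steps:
Y = -4
x = 5 (x = Mul(Add(Add(1, Mul(-1, 2)), -4), -1) = Mul(Add(Add(1, -2), -4), -1) = Mul(Add(-1, -4), -1) = Mul(-5, -1) = 5)
Pow(x, 2) = Pow(5, 2) = 25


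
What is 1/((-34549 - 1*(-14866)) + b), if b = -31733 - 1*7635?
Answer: -1/59051 ≈ -1.6935e-5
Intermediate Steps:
b = -39368 (b = -31733 - 7635 = -39368)
1/((-34549 - 1*(-14866)) + b) = 1/((-34549 - 1*(-14866)) - 39368) = 1/((-34549 + 14866) - 39368) = 1/(-19683 - 39368) = 1/(-59051) = -1/59051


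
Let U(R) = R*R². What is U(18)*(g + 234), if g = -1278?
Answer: -6088608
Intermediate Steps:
U(R) = R³
U(18)*(g + 234) = 18³*(-1278 + 234) = 5832*(-1044) = -6088608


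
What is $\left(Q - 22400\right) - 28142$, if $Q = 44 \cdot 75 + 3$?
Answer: $-47239$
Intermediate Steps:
$Q = 3303$ ($Q = 3300 + 3 = 3303$)
$\left(Q - 22400\right) - 28142 = \left(3303 - 22400\right) - 28142 = -19097 - 28142 = -47239$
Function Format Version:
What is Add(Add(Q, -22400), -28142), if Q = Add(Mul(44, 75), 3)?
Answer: -47239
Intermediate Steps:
Q = 3303 (Q = Add(3300, 3) = 3303)
Add(Add(Q, -22400), -28142) = Add(Add(3303, -22400), -28142) = Add(-19097, -28142) = -47239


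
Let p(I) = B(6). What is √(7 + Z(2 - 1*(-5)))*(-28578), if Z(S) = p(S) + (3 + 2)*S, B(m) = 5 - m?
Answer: -28578*√41 ≈ -1.8299e+5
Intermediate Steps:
p(I) = -1 (p(I) = 5 - 1*6 = 5 - 6 = -1)
Z(S) = -1 + 5*S (Z(S) = -1 + (3 + 2)*S = -1 + 5*S)
√(7 + Z(2 - 1*(-5)))*(-28578) = √(7 + (-1 + 5*(2 - 1*(-5))))*(-28578) = √(7 + (-1 + 5*(2 + 5)))*(-28578) = √(7 + (-1 + 5*7))*(-28578) = √(7 + (-1 + 35))*(-28578) = √(7 + 34)*(-28578) = √41*(-28578) = -28578*√41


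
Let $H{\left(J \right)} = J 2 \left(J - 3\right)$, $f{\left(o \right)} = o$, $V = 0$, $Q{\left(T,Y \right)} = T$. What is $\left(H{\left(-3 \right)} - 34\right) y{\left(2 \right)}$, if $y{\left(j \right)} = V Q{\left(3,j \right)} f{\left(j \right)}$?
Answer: $0$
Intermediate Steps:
$H{\left(J \right)} = 2 J \left(-3 + J\right)$
$y{\left(j \right)} = 0$ ($y{\left(j \right)} = 0 \cdot 3 j = 0 j = 0$)
$\left(H{\left(-3 \right)} - 34\right) y{\left(2 \right)} = \left(2 \left(-3\right) \left(-3 - 3\right) - 34\right) 0 = \left(2 \left(-3\right) \left(-6\right) - 34\right) 0 = \left(36 - 34\right) 0 = 2 \cdot 0 = 0$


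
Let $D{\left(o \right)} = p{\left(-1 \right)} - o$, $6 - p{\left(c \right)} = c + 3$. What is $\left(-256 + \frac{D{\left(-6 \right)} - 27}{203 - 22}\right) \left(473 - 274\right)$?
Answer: $- \frac{9224247}{181} \approx -50963.0$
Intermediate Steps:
$p{\left(c \right)} = 3 - c$ ($p{\left(c \right)} = 6 - \left(c + 3\right) = 6 - \left(3 + c\right) = 3 - c$)
$D{\left(o \right)} = 4 - o$ ($D{\left(o \right)} = \left(3 - -1\right) - o = \left(3 + 1\right) - o = 4 - o$)
$\left(-256 + \frac{D{\left(-6 \right)} - 27}{203 - 22}\right) \left(473 - 274\right) = \left(-256 + \frac{\left(4 - -6\right) - 27}{203 - 22}\right) \left(473 - 274\right) = \left(-256 + \frac{\left(4 + 6\right) - 27}{203 - 22}\right) 199 = \left(-256 + \frac{10 - 27}{181}\right) 199 = \left(-256 - \frac{17}{181}\right) 199 = \left(- \frac{46353}{181}\right) 199 = - \frac{9224247}{181}$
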